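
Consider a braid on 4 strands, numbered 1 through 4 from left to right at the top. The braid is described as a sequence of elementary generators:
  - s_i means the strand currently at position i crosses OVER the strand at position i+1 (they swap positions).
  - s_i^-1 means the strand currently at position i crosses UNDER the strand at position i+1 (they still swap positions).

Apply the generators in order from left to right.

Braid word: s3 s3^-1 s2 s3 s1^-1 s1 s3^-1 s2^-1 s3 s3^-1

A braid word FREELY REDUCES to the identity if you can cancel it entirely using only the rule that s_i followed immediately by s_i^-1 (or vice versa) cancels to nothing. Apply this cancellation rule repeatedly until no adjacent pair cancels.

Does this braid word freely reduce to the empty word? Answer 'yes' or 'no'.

Gen 1 (s3): push. Stack: [s3]
Gen 2 (s3^-1): cancels prior s3. Stack: []
Gen 3 (s2): push. Stack: [s2]
Gen 4 (s3): push. Stack: [s2 s3]
Gen 5 (s1^-1): push. Stack: [s2 s3 s1^-1]
Gen 6 (s1): cancels prior s1^-1. Stack: [s2 s3]
Gen 7 (s3^-1): cancels prior s3. Stack: [s2]
Gen 8 (s2^-1): cancels prior s2. Stack: []
Gen 9 (s3): push. Stack: [s3]
Gen 10 (s3^-1): cancels prior s3. Stack: []
Reduced word: (empty)

Answer: yes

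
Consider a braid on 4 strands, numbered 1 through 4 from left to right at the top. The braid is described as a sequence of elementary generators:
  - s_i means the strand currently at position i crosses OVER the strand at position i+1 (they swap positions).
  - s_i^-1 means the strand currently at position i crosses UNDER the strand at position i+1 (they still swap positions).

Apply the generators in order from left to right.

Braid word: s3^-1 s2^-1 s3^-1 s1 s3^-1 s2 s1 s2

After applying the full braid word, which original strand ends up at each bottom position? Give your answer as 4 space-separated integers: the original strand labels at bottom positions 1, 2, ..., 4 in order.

Answer: 2 1 4 3

Derivation:
Gen 1 (s3^-1): strand 3 crosses under strand 4. Perm now: [1 2 4 3]
Gen 2 (s2^-1): strand 2 crosses under strand 4. Perm now: [1 4 2 3]
Gen 3 (s3^-1): strand 2 crosses under strand 3. Perm now: [1 4 3 2]
Gen 4 (s1): strand 1 crosses over strand 4. Perm now: [4 1 3 2]
Gen 5 (s3^-1): strand 3 crosses under strand 2. Perm now: [4 1 2 3]
Gen 6 (s2): strand 1 crosses over strand 2. Perm now: [4 2 1 3]
Gen 7 (s1): strand 4 crosses over strand 2. Perm now: [2 4 1 3]
Gen 8 (s2): strand 4 crosses over strand 1. Perm now: [2 1 4 3]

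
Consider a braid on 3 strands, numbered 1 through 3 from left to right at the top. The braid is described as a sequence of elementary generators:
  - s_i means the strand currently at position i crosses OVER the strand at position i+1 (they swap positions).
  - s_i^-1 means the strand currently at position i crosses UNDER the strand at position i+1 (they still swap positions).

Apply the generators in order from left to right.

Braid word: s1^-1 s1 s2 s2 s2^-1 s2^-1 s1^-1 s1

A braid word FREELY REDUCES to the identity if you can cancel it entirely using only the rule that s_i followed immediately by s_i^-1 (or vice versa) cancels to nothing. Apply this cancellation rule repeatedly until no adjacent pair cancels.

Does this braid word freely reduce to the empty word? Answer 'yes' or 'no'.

Answer: yes

Derivation:
Gen 1 (s1^-1): push. Stack: [s1^-1]
Gen 2 (s1): cancels prior s1^-1. Stack: []
Gen 3 (s2): push. Stack: [s2]
Gen 4 (s2): push. Stack: [s2 s2]
Gen 5 (s2^-1): cancels prior s2. Stack: [s2]
Gen 6 (s2^-1): cancels prior s2. Stack: []
Gen 7 (s1^-1): push. Stack: [s1^-1]
Gen 8 (s1): cancels prior s1^-1. Stack: []
Reduced word: (empty)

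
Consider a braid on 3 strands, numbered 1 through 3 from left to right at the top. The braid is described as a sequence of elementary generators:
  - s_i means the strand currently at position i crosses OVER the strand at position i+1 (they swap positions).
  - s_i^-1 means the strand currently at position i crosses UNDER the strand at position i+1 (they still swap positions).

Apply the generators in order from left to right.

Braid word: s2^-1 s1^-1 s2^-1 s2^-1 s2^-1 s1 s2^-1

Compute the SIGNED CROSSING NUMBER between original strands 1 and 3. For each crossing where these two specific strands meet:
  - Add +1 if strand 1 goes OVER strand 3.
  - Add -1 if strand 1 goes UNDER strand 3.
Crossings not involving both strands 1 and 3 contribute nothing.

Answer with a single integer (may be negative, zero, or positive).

Answer: 0

Derivation:
Gen 1: crossing 2x3. Both 1&3? no. Sum: 0
Gen 2: 1 under 3. Both 1&3? yes. Contrib: -1. Sum: -1
Gen 3: crossing 1x2. Both 1&3? no. Sum: -1
Gen 4: crossing 2x1. Both 1&3? no. Sum: -1
Gen 5: crossing 1x2. Both 1&3? no. Sum: -1
Gen 6: crossing 3x2. Both 1&3? no. Sum: -1
Gen 7: 3 under 1. Both 1&3? yes. Contrib: +1. Sum: 0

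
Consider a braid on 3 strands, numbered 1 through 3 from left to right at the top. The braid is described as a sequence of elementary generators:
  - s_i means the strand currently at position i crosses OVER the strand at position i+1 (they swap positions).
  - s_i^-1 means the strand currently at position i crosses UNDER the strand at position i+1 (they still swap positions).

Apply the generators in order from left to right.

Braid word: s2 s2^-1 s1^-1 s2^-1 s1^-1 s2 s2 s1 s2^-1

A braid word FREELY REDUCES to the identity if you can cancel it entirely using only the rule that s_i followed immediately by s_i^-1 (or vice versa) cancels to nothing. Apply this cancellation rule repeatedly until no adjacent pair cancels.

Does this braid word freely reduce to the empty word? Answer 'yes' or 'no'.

Answer: no

Derivation:
Gen 1 (s2): push. Stack: [s2]
Gen 2 (s2^-1): cancels prior s2. Stack: []
Gen 3 (s1^-1): push. Stack: [s1^-1]
Gen 4 (s2^-1): push. Stack: [s1^-1 s2^-1]
Gen 5 (s1^-1): push. Stack: [s1^-1 s2^-1 s1^-1]
Gen 6 (s2): push. Stack: [s1^-1 s2^-1 s1^-1 s2]
Gen 7 (s2): push. Stack: [s1^-1 s2^-1 s1^-1 s2 s2]
Gen 8 (s1): push. Stack: [s1^-1 s2^-1 s1^-1 s2 s2 s1]
Gen 9 (s2^-1): push. Stack: [s1^-1 s2^-1 s1^-1 s2 s2 s1 s2^-1]
Reduced word: s1^-1 s2^-1 s1^-1 s2 s2 s1 s2^-1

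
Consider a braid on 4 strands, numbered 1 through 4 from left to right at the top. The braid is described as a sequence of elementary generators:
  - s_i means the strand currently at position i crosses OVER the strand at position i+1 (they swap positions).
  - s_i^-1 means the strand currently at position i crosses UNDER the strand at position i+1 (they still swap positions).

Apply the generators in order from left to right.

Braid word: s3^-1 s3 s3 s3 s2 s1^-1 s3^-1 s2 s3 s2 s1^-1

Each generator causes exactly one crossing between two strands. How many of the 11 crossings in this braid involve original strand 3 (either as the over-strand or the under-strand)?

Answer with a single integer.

Gen 1: crossing 3x4. Involves strand 3? yes. Count so far: 1
Gen 2: crossing 4x3. Involves strand 3? yes. Count so far: 2
Gen 3: crossing 3x4. Involves strand 3? yes. Count so far: 3
Gen 4: crossing 4x3. Involves strand 3? yes. Count so far: 4
Gen 5: crossing 2x3. Involves strand 3? yes. Count so far: 5
Gen 6: crossing 1x3. Involves strand 3? yes. Count so far: 6
Gen 7: crossing 2x4. Involves strand 3? no. Count so far: 6
Gen 8: crossing 1x4. Involves strand 3? no. Count so far: 6
Gen 9: crossing 1x2. Involves strand 3? no. Count so far: 6
Gen 10: crossing 4x2. Involves strand 3? no. Count so far: 6
Gen 11: crossing 3x2. Involves strand 3? yes. Count so far: 7

Answer: 7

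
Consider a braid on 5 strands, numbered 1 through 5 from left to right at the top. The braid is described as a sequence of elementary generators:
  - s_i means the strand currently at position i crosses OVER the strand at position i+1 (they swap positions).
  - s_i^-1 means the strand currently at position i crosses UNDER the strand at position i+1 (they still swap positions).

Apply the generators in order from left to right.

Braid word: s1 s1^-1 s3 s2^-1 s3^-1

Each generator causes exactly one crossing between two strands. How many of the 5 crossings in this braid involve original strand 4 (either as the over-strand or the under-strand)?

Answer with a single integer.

Answer: 2

Derivation:
Gen 1: crossing 1x2. Involves strand 4? no. Count so far: 0
Gen 2: crossing 2x1. Involves strand 4? no. Count so far: 0
Gen 3: crossing 3x4. Involves strand 4? yes. Count so far: 1
Gen 4: crossing 2x4. Involves strand 4? yes. Count so far: 2
Gen 5: crossing 2x3. Involves strand 4? no. Count so far: 2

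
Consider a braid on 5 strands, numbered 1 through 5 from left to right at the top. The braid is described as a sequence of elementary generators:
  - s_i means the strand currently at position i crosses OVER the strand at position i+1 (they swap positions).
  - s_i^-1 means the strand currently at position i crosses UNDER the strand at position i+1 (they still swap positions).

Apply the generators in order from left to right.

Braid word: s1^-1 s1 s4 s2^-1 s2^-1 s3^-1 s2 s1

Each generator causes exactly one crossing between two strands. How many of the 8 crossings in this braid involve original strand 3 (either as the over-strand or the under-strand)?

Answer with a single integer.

Gen 1: crossing 1x2. Involves strand 3? no. Count so far: 0
Gen 2: crossing 2x1. Involves strand 3? no. Count so far: 0
Gen 3: crossing 4x5. Involves strand 3? no. Count so far: 0
Gen 4: crossing 2x3. Involves strand 3? yes. Count so far: 1
Gen 5: crossing 3x2. Involves strand 3? yes. Count so far: 2
Gen 6: crossing 3x5. Involves strand 3? yes. Count so far: 3
Gen 7: crossing 2x5. Involves strand 3? no. Count so far: 3
Gen 8: crossing 1x5. Involves strand 3? no. Count so far: 3

Answer: 3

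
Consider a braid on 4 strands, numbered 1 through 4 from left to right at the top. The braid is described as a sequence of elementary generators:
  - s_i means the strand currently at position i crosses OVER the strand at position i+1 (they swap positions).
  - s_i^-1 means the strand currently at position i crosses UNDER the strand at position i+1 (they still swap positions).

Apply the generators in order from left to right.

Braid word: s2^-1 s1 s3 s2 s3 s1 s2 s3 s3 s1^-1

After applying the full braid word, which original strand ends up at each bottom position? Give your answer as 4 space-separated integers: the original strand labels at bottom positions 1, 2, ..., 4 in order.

Gen 1 (s2^-1): strand 2 crosses under strand 3. Perm now: [1 3 2 4]
Gen 2 (s1): strand 1 crosses over strand 3. Perm now: [3 1 2 4]
Gen 3 (s3): strand 2 crosses over strand 4. Perm now: [3 1 4 2]
Gen 4 (s2): strand 1 crosses over strand 4. Perm now: [3 4 1 2]
Gen 5 (s3): strand 1 crosses over strand 2. Perm now: [3 4 2 1]
Gen 6 (s1): strand 3 crosses over strand 4. Perm now: [4 3 2 1]
Gen 7 (s2): strand 3 crosses over strand 2. Perm now: [4 2 3 1]
Gen 8 (s3): strand 3 crosses over strand 1. Perm now: [4 2 1 3]
Gen 9 (s3): strand 1 crosses over strand 3. Perm now: [4 2 3 1]
Gen 10 (s1^-1): strand 4 crosses under strand 2. Perm now: [2 4 3 1]

Answer: 2 4 3 1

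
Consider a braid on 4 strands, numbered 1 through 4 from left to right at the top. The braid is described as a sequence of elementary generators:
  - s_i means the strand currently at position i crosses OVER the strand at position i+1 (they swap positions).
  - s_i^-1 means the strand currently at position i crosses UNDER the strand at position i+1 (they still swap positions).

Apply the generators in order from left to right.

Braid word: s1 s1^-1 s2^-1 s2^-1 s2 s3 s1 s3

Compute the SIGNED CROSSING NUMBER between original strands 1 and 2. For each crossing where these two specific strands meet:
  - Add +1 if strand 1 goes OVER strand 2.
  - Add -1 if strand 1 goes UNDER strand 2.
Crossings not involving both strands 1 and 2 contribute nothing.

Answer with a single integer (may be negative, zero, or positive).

Gen 1: 1 over 2. Both 1&2? yes. Contrib: +1. Sum: 1
Gen 2: 2 under 1. Both 1&2? yes. Contrib: +1. Sum: 2
Gen 3: crossing 2x3. Both 1&2? no. Sum: 2
Gen 4: crossing 3x2. Both 1&2? no. Sum: 2
Gen 5: crossing 2x3. Both 1&2? no. Sum: 2
Gen 6: crossing 2x4. Both 1&2? no. Sum: 2
Gen 7: crossing 1x3. Both 1&2? no. Sum: 2
Gen 8: crossing 4x2. Both 1&2? no. Sum: 2

Answer: 2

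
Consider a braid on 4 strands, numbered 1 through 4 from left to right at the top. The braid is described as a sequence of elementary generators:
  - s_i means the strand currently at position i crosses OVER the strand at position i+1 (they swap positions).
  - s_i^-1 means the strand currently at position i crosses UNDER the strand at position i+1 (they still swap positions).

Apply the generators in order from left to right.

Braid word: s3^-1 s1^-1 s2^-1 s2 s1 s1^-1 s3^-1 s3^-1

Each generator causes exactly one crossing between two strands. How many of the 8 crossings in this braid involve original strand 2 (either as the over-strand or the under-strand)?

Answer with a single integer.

Gen 1: crossing 3x4. Involves strand 2? no. Count so far: 0
Gen 2: crossing 1x2. Involves strand 2? yes. Count so far: 1
Gen 3: crossing 1x4. Involves strand 2? no. Count so far: 1
Gen 4: crossing 4x1. Involves strand 2? no. Count so far: 1
Gen 5: crossing 2x1. Involves strand 2? yes. Count so far: 2
Gen 6: crossing 1x2. Involves strand 2? yes. Count so far: 3
Gen 7: crossing 4x3. Involves strand 2? no. Count so far: 3
Gen 8: crossing 3x4. Involves strand 2? no. Count so far: 3

Answer: 3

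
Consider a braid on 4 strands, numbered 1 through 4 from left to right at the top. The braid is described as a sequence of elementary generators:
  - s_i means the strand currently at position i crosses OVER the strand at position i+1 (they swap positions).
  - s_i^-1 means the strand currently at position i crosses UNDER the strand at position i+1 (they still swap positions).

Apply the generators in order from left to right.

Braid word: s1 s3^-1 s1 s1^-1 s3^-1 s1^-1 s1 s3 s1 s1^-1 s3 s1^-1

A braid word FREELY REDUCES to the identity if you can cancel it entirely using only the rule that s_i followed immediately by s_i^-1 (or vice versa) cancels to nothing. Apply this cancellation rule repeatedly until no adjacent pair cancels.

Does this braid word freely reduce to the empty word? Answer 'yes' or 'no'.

Answer: yes

Derivation:
Gen 1 (s1): push. Stack: [s1]
Gen 2 (s3^-1): push. Stack: [s1 s3^-1]
Gen 3 (s1): push. Stack: [s1 s3^-1 s1]
Gen 4 (s1^-1): cancels prior s1. Stack: [s1 s3^-1]
Gen 5 (s3^-1): push. Stack: [s1 s3^-1 s3^-1]
Gen 6 (s1^-1): push. Stack: [s1 s3^-1 s3^-1 s1^-1]
Gen 7 (s1): cancels prior s1^-1. Stack: [s1 s3^-1 s3^-1]
Gen 8 (s3): cancels prior s3^-1. Stack: [s1 s3^-1]
Gen 9 (s1): push. Stack: [s1 s3^-1 s1]
Gen 10 (s1^-1): cancels prior s1. Stack: [s1 s3^-1]
Gen 11 (s3): cancels prior s3^-1. Stack: [s1]
Gen 12 (s1^-1): cancels prior s1. Stack: []
Reduced word: (empty)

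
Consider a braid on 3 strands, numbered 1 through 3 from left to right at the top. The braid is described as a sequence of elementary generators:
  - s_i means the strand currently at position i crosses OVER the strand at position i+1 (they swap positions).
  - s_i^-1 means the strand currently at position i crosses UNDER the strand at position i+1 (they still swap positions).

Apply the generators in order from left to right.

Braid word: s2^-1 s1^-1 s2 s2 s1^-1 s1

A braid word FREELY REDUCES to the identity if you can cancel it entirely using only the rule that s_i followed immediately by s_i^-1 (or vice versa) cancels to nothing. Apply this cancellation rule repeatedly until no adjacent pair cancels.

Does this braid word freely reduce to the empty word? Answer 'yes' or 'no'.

Gen 1 (s2^-1): push. Stack: [s2^-1]
Gen 2 (s1^-1): push. Stack: [s2^-1 s1^-1]
Gen 3 (s2): push. Stack: [s2^-1 s1^-1 s2]
Gen 4 (s2): push. Stack: [s2^-1 s1^-1 s2 s2]
Gen 5 (s1^-1): push. Stack: [s2^-1 s1^-1 s2 s2 s1^-1]
Gen 6 (s1): cancels prior s1^-1. Stack: [s2^-1 s1^-1 s2 s2]
Reduced word: s2^-1 s1^-1 s2 s2

Answer: no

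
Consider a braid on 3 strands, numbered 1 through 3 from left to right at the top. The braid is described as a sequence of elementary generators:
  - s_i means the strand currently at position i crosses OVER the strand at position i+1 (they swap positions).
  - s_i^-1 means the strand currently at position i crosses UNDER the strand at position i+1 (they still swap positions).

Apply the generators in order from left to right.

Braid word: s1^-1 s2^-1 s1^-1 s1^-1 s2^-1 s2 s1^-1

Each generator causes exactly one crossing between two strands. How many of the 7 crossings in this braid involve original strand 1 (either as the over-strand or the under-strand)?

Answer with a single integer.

Gen 1: crossing 1x2. Involves strand 1? yes. Count so far: 1
Gen 2: crossing 1x3. Involves strand 1? yes. Count so far: 2
Gen 3: crossing 2x3. Involves strand 1? no. Count so far: 2
Gen 4: crossing 3x2. Involves strand 1? no. Count so far: 2
Gen 5: crossing 3x1. Involves strand 1? yes. Count so far: 3
Gen 6: crossing 1x3. Involves strand 1? yes. Count so far: 4
Gen 7: crossing 2x3. Involves strand 1? no. Count so far: 4

Answer: 4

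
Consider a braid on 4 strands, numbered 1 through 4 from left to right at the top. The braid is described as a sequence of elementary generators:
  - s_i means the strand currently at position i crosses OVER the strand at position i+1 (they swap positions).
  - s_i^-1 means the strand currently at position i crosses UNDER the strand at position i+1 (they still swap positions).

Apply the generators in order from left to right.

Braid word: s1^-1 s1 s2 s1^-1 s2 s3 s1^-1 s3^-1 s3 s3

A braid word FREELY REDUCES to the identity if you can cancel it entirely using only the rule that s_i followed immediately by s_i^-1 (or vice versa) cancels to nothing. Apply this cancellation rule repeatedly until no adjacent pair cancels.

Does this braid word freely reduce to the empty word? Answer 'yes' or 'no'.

Gen 1 (s1^-1): push. Stack: [s1^-1]
Gen 2 (s1): cancels prior s1^-1. Stack: []
Gen 3 (s2): push. Stack: [s2]
Gen 4 (s1^-1): push. Stack: [s2 s1^-1]
Gen 5 (s2): push. Stack: [s2 s1^-1 s2]
Gen 6 (s3): push. Stack: [s2 s1^-1 s2 s3]
Gen 7 (s1^-1): push. Stack: [s2 s1^-1 s2 s3 s1^-1]
Gen 8 (s3^-1): push. Stack: [s2 s1^-1 s2 s3 s1^-1 s3^-1]
Gen 9 (s3): cancels prior s3^-1. Stack: [s2 s1^-1 s2 s3 s1^-1]
Gen 10 (s3): push. Stack: [s2 s1^-1 s2 s3 s1^-1 s3]
Reduced word: s2 s1^-1 s2 s3 s1^-1 s3

Answer: no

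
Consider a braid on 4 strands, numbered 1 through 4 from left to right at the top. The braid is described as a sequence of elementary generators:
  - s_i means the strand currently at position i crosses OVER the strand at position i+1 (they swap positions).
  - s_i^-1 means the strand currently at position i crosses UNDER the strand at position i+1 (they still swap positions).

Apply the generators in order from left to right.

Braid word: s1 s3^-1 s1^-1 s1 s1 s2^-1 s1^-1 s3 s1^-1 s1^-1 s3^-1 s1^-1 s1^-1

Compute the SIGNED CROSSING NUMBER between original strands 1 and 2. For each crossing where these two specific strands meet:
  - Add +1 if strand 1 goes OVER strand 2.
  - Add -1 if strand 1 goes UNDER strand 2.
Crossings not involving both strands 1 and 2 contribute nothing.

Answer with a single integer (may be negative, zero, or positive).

Answer: 2

Derivation:
Gen 1: 1 over 2. Both 1&2? yes. Contrib: +1. Sum: 1
Gen 2: crossing 3x4. Both 1&2? no. Sum: 1
Gen 3: 2 under 1. Both 1&2? yes. Contrib: +1. Sum: 2
Gen 4: 1 over 2. Both 1&2? yes. Contrib: +1. Sum: 3
Gen 5: 2 over 1. Both 1&2? yes. Contrib: -1. Sum: 2
Gen 6: crossing 2x4. Both 1&2? no. Sum: 2
Gen 7: crossing 1x4. Both 1&2? no. Sum: 2
Gen 8: crossing 2x3. Both 1&2? no. Sum: 2
Gen 9: crossing 4x1. Both 1&2? no. Sum: 2
Gen 10: crossing 1x4. Both 1&2? no. Sum: 2
Gen 11: crossing 3x2. Both 1&2? no. Sum: 2
Gen 12: crossing 4x1. Both 1&2? no. Sum: 2
Gen 13: crossing 1x4. Both 1&2? no. Sum: 2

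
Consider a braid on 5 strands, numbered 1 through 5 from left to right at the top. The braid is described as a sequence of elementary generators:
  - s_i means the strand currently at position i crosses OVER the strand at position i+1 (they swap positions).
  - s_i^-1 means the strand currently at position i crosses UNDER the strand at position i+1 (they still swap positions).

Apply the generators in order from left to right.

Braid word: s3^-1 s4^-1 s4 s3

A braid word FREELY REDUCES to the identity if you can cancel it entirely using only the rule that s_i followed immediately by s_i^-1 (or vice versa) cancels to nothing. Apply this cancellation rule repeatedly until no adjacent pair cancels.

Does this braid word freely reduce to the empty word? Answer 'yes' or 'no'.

Answer: yes

Derivation:
Gen 1 (s3^-1): push. Stack: [s3^-1]
Gen 2 (s4^-1): push. Stack: [s3^-1 s4^-1]
Gen 3 (s4): cancels prior s4^-1. Stack: [s3^-1]
Gen 4 (s3): cancels prior s3^-1. Stack: []
Reduced word: (empty)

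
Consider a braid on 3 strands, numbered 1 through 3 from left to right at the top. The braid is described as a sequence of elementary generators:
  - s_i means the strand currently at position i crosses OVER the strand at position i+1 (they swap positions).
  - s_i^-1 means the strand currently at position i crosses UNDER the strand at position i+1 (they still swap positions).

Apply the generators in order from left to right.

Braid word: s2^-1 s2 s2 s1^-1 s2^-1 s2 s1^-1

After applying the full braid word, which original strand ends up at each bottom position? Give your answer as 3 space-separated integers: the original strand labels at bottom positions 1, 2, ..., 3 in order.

Answer: 1 3 2

Derivation:
Gen 1 (s2^-1): strand 2 crosses under strand 3. Perm now: [1 3 2]
Gen 2 (s2): strand 3 crosses over strand 2. Perm now: [1 2 3]
Gen 3 (s2): strand 2 crosses over strand 3. Perm now: [1 3 2]
Gen 4 (s1^-1): strand 1 crosses under strand 3. Perm now: [3 1 2]
Gen 5 (s2^-1): strand 1 crosses under strand 2. Perm now: [3 2 1]
Gen 6 (s2): strand 2 crosses over strand 1. Perm now: [3 1 2]
Gen 7 (s1^-1): strand 3 crosses under strand 1. Perm now: [1 3 2]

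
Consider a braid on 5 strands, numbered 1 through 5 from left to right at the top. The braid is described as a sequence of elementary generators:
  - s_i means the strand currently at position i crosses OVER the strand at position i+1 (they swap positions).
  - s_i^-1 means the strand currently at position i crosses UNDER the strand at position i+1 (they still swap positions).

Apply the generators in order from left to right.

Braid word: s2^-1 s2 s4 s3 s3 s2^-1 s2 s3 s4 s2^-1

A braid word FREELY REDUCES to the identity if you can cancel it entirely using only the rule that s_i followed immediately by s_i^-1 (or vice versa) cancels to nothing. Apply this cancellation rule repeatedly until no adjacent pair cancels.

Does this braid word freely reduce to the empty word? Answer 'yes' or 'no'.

Gen 1 (s2^-1): push. Stack: [s2^-1]
Gen 2 (s2): cancels prior s2^-1. Stack: []
Gen 3 (s4): push. Stack: [s4]
Gen 4 (s3): push. Stack: [s4 s3]
Gen 5 (s3): push. Stack: [s4 s3 s3]
Gen 6 (s2^-1): push. Stack: [s4 s3 s3 s2^-1]
Gen 7 (s2): cancels prior s2^-1. Stack: [s4 s3 s3]
Gen 8 (s3): push. Stack: [s4 s3 s3 s3]
Gen 9 (s4): push. Stack: [s4 s3 s3 s3 s4]
Gen 10 (s2^-1): push. Stack: [s4 s3 s3 s3 s4 s2^-1]
Reduced word: s4 s3 s3 s3 s4 s2^-1

Answer: no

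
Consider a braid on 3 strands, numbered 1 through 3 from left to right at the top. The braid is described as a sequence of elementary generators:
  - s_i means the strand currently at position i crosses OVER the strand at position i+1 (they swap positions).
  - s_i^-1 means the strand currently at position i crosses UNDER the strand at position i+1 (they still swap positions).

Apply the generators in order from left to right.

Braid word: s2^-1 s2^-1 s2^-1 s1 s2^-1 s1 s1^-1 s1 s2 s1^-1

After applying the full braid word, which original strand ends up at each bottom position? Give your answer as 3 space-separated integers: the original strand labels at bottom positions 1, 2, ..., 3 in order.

Gen 1 (s2^-1): strand 2 crosses under strand 3. Perm now: [1 3 2]
Gen 2 (s2^-1): strand 3 crosses under strand 2. Perm now: [1 2 3]
Gen 3 (s2^-1): strand 2 crosses under strand 3. Perm now: [1 3 2]
Gen 4 (s1): strand 1 crosses over strand 3. Perm now: [3 1 2]
Gen 5 (s2^-1): strand 1 crosses under strand 2. Perm now: [3 2 1]
Gen 6 (s1): strand 3 crosses over strand 2. Perm now: [2 3 1]
Gen 7 (s1^-1): strand 2 crosses under strand 3. Perm now: [3 2 1]
Gen 8 (s1): strand 3 crosses over strand 2. Perm now: [2 3 1]
Gen 9 (s2): strand 3 crosses over strand 1. Perm now: [2 1 3]
Gen 10 (s1^-1): strand 2 crosses under strand 1. Perm now: [1 2 3]

Answer: 1 2 3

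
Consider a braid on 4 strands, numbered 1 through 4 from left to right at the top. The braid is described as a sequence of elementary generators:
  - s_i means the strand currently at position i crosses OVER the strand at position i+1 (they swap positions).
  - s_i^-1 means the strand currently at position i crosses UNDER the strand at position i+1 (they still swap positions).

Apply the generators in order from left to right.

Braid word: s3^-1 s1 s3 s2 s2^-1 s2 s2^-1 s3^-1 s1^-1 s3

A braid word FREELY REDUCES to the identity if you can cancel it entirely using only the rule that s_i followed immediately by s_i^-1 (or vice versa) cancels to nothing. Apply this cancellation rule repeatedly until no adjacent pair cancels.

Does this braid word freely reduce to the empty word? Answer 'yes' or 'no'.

Gen 1 (s3^-1): push. Stack: [s3^-1]
Gen 2 (s1): push. Stack: [s3^-1 s1]
Gen 3 (s3): push. Stack: [s3^-1 s1 s3]
Gen 4 (s2): push. Stack: [s3^-1 s1 s3 s2]
Gen 5 (s2^-1): cancels prior s2. Stack: [s3^-1 s1 s3]
Gen 6 (s2): push. Stack: [s3^-1 s1 s3 s2]
Gen 7 (s2^-1): cancels prior s2. Stack: [s3^-1 s1 s3]
Gen 8 (s3^-1): cancels prior s3. Stack: [s3^-1 s1]
Gen 9 (s1^-1): cancels prior s1. Stack: [s3^-1]
Gen 10 (s3): cancels prior s3^-1. Stack: []
Reduced word: (empty)

Answer: yes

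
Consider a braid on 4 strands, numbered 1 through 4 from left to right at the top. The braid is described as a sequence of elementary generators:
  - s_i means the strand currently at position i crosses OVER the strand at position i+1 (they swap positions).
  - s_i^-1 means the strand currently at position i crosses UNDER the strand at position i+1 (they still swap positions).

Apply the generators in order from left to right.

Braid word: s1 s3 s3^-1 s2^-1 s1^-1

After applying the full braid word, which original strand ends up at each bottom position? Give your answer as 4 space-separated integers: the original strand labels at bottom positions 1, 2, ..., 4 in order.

Gen 1 (s1): strand 1 crosses over strand 2. Perm now: [2 1 3 4]
Gen 2 (s3): strand 3 crosses over strand 4. Perm now: [2 1 4 3]
Gen 3 (s3^-1): strand 4 crosses under strand 3. Perm now: [2 1 3 4]
Gen 4 (s2^-1): strand 1 crosses under strand 3. Perm now: [2 3 1 4]
Gen 5 (s1^-1): strand 2 crosses under strand 3. Perm now: [3 2 1 4]

Answer: 3 2 1 4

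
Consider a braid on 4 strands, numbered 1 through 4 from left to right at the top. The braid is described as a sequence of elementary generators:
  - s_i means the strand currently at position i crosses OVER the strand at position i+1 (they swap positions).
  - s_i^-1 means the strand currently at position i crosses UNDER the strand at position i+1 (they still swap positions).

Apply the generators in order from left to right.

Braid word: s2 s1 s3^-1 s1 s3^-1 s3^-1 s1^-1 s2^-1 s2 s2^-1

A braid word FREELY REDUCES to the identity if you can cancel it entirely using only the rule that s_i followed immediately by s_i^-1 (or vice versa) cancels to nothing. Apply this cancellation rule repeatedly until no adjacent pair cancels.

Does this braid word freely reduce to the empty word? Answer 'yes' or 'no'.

Gen 1 (s2): push. Stack: [s2]
Gen 2 (s1): push. Stack: [s2 s1]
Gen 3 (s3^-1): push. Stack: [s2 s1 s3^-1]
Gen 4 (s1): push. Stack: [s2 s1 s3^-1 s1]
Gen 5 (s3^-1): push. Stack: [s2 s1 s3^-1 s1 s3^-1]
Gen 6 (s3^-1): push. Stack: [s2 s1 s3^-1 s1 s3^-1 s3^-1]
Gen 7 (s1^-1): push. Stack: [s2 s1 s3^-1 s1 s3^-1 s3^-1 s1^-1]
Gen 8 (s2^-1): push. Stack: [s2 s1 s3^-1 s1 s3^-1 s3^-1 s1^-1 s2^-1]
Gen 9 (s2): cancels prior s2^-1. Stack: [s2 s1 s3^-1 s1 s3^-1 s3^-1 s1^-1]
Gen 10 (s2^-1): push. Stack: [s2 s1 s3^-1 s1 s3^-1 s3^-1 s1^-1 s2^-1]
Reduced word: s2 s1 s3^-1 s1 s3^-1 s3^-1 s1^-1 s2^-1

Answer: no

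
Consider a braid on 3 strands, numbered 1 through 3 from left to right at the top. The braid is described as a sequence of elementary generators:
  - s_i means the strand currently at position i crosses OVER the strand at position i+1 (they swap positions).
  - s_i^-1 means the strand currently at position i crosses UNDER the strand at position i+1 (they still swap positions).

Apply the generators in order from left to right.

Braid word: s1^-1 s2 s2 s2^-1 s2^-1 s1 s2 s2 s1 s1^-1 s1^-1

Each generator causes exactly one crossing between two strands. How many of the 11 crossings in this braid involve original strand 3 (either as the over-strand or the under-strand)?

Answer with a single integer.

Answer: 6

Derivation:
Gen 1: crossing 1x2. Involves strand 3? no. Count so far: 0
Gen 2: crossing 1x3. Involves strand 3? yes. Count so far: 1
Gen 3: crossing 3x1. Involves strand 3? yes. Count so far: 2
Gen 4: crossing 1x3. Involves strand 3? yes. Count so far: 3
Gen 5: crossing 3x1. Involves strand 3? yes. Count so far: 4
Gen 6: crossing 2x1. Involves strand 3? no. Count so far: 4
Gen 7: crossing 2x3. Involves strand 3? yes. Count so far: 5
Gen 8: crossing 3x2. Involves strand 3? yes. Count so far: 6
Gen 9: crossing 1x2. Involves strand 3? no. Count so far: 6
Gen 10: crossing 2x1. Involves strand 3? no. Count so far: 6
Gen 11: crossing 1x2. Involves strand 3? no. Count so far: 6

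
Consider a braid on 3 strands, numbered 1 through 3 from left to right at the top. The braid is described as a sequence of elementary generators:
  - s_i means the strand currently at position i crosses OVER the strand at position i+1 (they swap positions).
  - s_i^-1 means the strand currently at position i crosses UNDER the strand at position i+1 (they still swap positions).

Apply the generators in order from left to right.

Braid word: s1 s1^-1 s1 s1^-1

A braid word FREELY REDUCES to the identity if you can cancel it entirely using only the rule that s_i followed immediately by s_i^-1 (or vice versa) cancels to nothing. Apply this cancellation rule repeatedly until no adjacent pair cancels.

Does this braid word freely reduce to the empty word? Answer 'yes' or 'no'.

Answer: yes

Derivation:
Gen 1 (s1): push. Stack: [s1]
Gen 2 (s1^-1): cancels prior s1. Stack: []
Gen 3 (s1): push. Stack: [s1]
Gen 4 (s1^-1): cancels prior s1. Stack: []
Reduced word: (empty)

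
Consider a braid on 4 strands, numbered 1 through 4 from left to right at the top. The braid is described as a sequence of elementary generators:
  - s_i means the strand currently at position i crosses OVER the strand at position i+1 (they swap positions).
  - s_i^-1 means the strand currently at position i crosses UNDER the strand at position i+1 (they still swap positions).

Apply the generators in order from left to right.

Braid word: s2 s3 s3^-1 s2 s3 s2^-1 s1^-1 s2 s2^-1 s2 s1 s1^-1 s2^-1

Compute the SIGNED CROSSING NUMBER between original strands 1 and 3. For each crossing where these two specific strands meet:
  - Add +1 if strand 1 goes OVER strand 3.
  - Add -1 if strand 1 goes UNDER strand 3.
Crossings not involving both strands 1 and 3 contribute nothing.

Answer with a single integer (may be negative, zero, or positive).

Gen 1: crossing 2x3. Both 1&3? no. Sum: 0
Gen 2: crossing 2x4. Both 1&3? no. Sum: 0
Gen 3: crossing 4x2. Both 1&3? no. Sum: 0
Gen 4: crossing 3x2. Both 1&3? no. Sum: 0
Gen 5: crossing 3x4. Both 1&3? no. Sum: 0
Gen 6: crossing 2x4. Both 1&3? no. Sum: 0
Gen 7: crossing 1x4. Both 1&3? no. Sum: 0
Gen 8: crossing 1x2. Both 1&3? no. Sum: 0
Gen 9: crossing 2x1. Both 1&3? no. Sum: 0
Gen 10: crossing 1x2. Both 1&3? no. Sum: 0
Gen 11: crossing 4x2. Both 1&3? no. Sum: 0
Gen 12: crossing 2x4. Both 1&3? no. Sum: 0
Gen 13: crossing 2x1. Both 1&3? no. Sum: 0

Answer: 0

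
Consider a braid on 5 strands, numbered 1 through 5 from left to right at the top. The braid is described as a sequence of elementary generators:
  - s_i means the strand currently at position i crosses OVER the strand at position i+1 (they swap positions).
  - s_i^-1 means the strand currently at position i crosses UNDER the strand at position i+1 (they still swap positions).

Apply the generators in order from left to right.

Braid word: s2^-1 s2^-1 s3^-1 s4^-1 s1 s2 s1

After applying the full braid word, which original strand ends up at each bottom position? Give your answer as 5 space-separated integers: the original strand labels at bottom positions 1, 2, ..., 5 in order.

Answer: 4 2 1 5 3

Derivation:
Gen 1 (s2^-1): strand 2 crosses under strand 3. Perm now: [1 3 2 4 5]
Gen 2 (s2^-1): strand 3 crosses under strand 2. Perm now: [1 2 3 4 5]
Gen 3 (s3^-1): strand 3 crosses under strand 4. Perm now: [1 2 4 3 5]
Gen 4 (s4^-1): strand 3 crosses under strand 5. Perm now: [1 2 4 5 3]
Gen 5 (s1): strand 1 crosses over strand 2. Perm now: [2 1 4 5 3]
Gen 6 (s2): strand 1 crosses over strand 4. Perm now: [2 4 1 5 3]
Gen 7 (s1): strand 2 crosses over strand 4. Perm now: [4 2 1 5 3]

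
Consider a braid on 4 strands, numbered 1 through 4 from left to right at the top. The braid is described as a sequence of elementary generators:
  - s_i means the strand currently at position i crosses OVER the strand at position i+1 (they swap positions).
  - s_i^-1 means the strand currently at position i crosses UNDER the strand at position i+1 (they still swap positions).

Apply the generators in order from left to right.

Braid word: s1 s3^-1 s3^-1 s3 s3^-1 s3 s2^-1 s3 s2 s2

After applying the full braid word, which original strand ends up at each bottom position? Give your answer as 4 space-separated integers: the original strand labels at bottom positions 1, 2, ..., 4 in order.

Answer: 2 4 3 1

Derivation:
Gen 1 (s1): strand 1 crosses over strand 2. Perm now: [2 1 3 4]
Gen 2 (s3^-1): strand 3 crosses under strand 4. Perm now: [2 1 4 3]
Gen 3 (s3^-1): strand 4 crosses under strand 3. Perm now: [2 1 3 4]
Gen 4 (s3): strand 3 crosses over strand 4. Perm now: [2 1 4 3]
Gen 5 (s3^-1): strand 4 crosses under strand 3. Perm now: [2 1 3 4]
Gen 6 (s3): strand 3 crosses over strand 4. Perm now: [2 1 4 3]
Gen 7 (s2^-1): strand 1 crosses under strand 4. Perm now: [2 4 1 3]
Gen 8 (s3): strand 1 crosses over strand 3. Perm now: [2 4 3 1]
Gen 9 (s2): strand 4 crosses over strand 3. Perm now: [2 3 4 1]
Gen 10 (s2): strand 3 crosses over strand 4. Perm now: [2 4 3 1]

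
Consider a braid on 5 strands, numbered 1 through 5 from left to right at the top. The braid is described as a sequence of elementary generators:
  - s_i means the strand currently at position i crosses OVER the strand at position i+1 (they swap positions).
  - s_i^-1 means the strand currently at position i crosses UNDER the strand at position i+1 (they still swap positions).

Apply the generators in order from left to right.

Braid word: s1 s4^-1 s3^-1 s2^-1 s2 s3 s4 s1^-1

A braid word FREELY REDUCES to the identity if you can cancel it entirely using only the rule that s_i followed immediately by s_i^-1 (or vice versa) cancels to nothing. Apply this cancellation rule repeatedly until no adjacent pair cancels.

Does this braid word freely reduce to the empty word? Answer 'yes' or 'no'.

Gen 1 (s1): push. Stack: [s1]
Gen 2 (s4^-1): push. Stack: [s1 s4^-1]
Gen 3 (s3^-1): push. Stack: [s1 s4^-1 s3^-1]
Gen 4 (s2^-1): push. Stack: [s1 s4^-1 s3^-1 s2^-1]
Gen 5 (s2): cancels prior s2^-1. Stack: [s1 s4^-1 s3^-1]
Gen 6 (s3): cancels prior s3^-1. Stack: [s1 s4^-1]
Gen 7 (s4): cancels prior s4^-1. Stack: [s1]
Gen 8 (s1^-1): cancels prior s1. Stack: []
Reduced word: (empty)

Answer: yes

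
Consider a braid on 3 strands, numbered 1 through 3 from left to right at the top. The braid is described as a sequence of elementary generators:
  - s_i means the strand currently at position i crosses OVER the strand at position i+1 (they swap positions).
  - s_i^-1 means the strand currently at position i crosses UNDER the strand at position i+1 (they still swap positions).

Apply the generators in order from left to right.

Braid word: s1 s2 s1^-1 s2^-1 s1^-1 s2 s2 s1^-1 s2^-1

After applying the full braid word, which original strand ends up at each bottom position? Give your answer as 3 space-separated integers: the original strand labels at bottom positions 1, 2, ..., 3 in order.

Answer: 3 2 1

Derivation:
Gen 1 (s1): strand 1 crosses over strand 2. Perm now: [2 1 3]
Gen 2 (s2): strand 1 crosses over strand 3. Perm now: [2 3 1]
Gen 3 (s1^-1): strand 2 crosses under strand 3. Perm now: [3 2 1]
Gen 4 (s2^-1): strand 2 crosses under strand 1. Perm now: [3 1 2]
Gen 5 (s1^-1): strand 3 crosses under strand 1. Perm now: [1 3 2]
Gen 6 (s2): strand 3 crosses over strand 2. Perm now: [1 2 3]
Gen 7 (s2): strand 2 crosses over strand 3. Perm now: [1 3 2]
Gen 8 (s1^-1): strand 1 crosses under strand 3. Perm now: [3 1 2]
Gen 9 (s2^-1): strand 1 crosses under strand 2. Perm now: [3 2 1]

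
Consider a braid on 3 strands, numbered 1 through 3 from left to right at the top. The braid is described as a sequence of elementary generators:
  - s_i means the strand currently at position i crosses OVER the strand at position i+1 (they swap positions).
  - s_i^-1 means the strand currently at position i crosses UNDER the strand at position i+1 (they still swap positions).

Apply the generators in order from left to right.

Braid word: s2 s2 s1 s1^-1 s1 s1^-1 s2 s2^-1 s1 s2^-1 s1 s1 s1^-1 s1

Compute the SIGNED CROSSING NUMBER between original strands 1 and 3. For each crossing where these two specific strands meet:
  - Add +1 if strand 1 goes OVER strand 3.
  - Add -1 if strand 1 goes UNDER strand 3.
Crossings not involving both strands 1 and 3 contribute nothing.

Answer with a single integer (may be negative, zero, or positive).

Gen 1: crossing 2x3. Both 1&3? no. Sum: 0
Gen 2: crossing 3x2. Both 1&3? no. Sum: 0
Gen 3: crossing 1x2. Both 1&3? no. Sum: 0
Gen 4: crossing 2x1. Both 1&3? no. Sum: 0
Gen 5: crossing 1x2. Both 1&3? no. Sum: 0
Gen 6: crossing 2x1. Both 1&3? no. Sum: 0
Gen 7: crossing 2x3. Both 1&3? no. Sum: 0
Gen 8: crossing 3x2. Both 1&3? no. Sum: 0
Gen 9: crossing 1x2. Both 1&3? no. Sum: 0
Gen 10: 1 under 3. Both 1&3? yes. Contrib: -1. Sum: -1
Gen 11: crossing 2x3. Both 1&3? no. Sum: -1
Gen 12: crossing 3x2. Both 1&3? no. Sum: -1
Gen 13: crossing 2x3. Both 1&3? no. Sum: -1
Gen 14: crossing 3x2. Both 1&3? no. Sum: -1

Answer: -1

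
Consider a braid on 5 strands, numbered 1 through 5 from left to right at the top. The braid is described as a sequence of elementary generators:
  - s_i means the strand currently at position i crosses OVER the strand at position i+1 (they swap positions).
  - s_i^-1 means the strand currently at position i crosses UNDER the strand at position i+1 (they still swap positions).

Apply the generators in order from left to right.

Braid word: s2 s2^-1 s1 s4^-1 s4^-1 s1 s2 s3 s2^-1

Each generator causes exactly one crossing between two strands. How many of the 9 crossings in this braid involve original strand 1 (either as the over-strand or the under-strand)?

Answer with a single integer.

Gen 1: crossing 2x3. Involves strand 1? no. Count so far: 0
Gen 2: crossing 3x2. Involves strand 1? no. Count so far: 0
Gen 3: crossing 1x2. Involves strand 1? yes. Count so far: 1
Gen 4: crossing 4x5. Involves strand 1? no. Count so far: 1
Gen 5: crossing 5x4. Involves strand 1? no. Count so far: 1
Gen 6: crossing 2x1. Involves strand 1? yes. Count so far: 2
Gen 7: crossing 2x3. Involves strand 1? no. Count so far: 2
Gen 8: crossing 2x4. Involves strand 1? no. Count so far: 2
Gen 9: crossing 3x4. Involves strand 1? no. Count so far: 2

Answer: 2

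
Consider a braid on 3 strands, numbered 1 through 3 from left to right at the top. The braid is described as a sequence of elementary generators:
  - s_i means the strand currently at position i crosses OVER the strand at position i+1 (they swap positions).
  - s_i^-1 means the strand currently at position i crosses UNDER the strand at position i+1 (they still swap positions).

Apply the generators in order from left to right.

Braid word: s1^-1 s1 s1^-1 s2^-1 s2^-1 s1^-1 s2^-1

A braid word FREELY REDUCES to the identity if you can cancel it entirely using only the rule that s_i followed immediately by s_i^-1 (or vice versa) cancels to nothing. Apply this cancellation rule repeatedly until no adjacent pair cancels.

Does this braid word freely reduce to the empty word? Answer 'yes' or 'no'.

Gen 1 (s1^-1): push. Stack: [s1^-1]
Gen 2 (s1): cancels prior s1^-1. Stack: []
Gen 3 (s1^-1): push. Stack: [s1^-1]
Gen 4 (s2^-1): push. Stack: [s1^-1 s2^-1]
Gen 5 (s2^-1): push. Stack: [s1^-1 s2^-1 s2^-1]
Gen 6 (s1^-1): push. Stack: [s1^-1 s2^-1 s2^-1 s1^-1]
Gen 7 (s2^-1): push. Stack: [s1^-1 s2^-1 s2^-1 s1^-1 s2^-1]
Reduced word: s1^-1 s2^-1 s2^-1 s1^-1 s2^-1

Answer: no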